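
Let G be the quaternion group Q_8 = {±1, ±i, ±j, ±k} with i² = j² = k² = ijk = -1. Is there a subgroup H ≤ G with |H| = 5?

No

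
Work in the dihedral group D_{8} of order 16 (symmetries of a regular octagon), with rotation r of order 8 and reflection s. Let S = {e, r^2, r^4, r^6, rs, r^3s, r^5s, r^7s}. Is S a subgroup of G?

|S| = 8 divides |G| = 16, consistent with Lagrange.
S contains the identity, every element's inverse is in S, and S is closed under ·: it is a subgroup.

Yes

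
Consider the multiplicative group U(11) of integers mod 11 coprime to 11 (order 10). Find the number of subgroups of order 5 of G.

|G| = 10 and 5 | 10, so subgroups of order 5 are possible by Lagrange.
The subgroups of order 5 are: {1, 3, 4, 5, 9}.
So G has 1 subgroup of order 5.

1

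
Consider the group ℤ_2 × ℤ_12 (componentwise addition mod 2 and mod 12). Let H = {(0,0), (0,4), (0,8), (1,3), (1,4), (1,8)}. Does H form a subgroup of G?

No

(1,3) ∈ H but its inverse (1,9) ∉ H, so H is not a subgroup.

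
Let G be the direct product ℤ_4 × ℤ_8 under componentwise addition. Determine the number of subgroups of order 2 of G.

3

|G| = 32 and 2 | 32, so subgroups of order 2 are possible by Lagrange.
The subgroups of order 2 are: {(0,0), (0,4)}; {(0,0), (2,0)}; {(0,0), (2,4)}.
So G has 3 subgroups of order 2.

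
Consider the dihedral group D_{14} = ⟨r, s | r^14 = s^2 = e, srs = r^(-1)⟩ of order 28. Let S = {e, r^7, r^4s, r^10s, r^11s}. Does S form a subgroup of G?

|S| = 5 does not divide |G| = 28, so by Lagrange S is not a subgroup.

No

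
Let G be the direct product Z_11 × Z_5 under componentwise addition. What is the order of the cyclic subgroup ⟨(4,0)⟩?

11

The order of (4,0) in Z_11 × Z_5 is lcm(ord(4) in Z_11, ord(0) in Z_5).
ord(4) = 11 and ord(0) = 1, so |⟨(4,0)⟩| = lcm(11, 1) = 11.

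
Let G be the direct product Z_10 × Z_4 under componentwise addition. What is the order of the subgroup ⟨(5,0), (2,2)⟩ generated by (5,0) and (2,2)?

|⟨(5,0)⟩| = 2 and |⟨(2,2)⟩| = 10, so |H| is a multiple of lcm(2, 10) = 10 and divides |G| = 40.
Closing under the operation: H = {(0,0), (0,2), (1,0), (1,2), (2,0), (2,2), (3,0), (3,2), (4,0), (4,2), (5,0), (5,2), (6,0), (6,2), (7,0), (7,2), (8,0), (8,2), (9,0), (9,2)}, so |H| = 20.

20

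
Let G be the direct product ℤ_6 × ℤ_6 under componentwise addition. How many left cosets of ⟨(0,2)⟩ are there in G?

12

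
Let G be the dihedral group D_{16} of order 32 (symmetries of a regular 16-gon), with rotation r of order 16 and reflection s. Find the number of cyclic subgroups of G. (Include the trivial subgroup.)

Group the elements of G by the cyclic subgroup they generate; each cyclic subgroup of order d accounts for φ(d) elements.
Cyclic subgroups by order — order 1: 1; order 2: 17; order 4: 1; order 8: 1; order 16: 1.
Total: 21.

21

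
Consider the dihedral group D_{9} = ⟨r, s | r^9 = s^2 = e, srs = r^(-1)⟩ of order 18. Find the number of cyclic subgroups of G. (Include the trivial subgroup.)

12

Group the elements of G by the cyclic subgroup they generate; each cyclic subgroup of order d accounts for φ(d) elements.
Cyclic subgroups by order — order 1: 1; order 2: 9; order 3: 1; order 9: 1.
Total: 12.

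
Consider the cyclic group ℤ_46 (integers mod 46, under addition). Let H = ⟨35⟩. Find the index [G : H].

1

|⟨35⟩| = 46 and |G| = 46.
By Lagrange, [G : H] = |G|/|H| = 46/46 = 1.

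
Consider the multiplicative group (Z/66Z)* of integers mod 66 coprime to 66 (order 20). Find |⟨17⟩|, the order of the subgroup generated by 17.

Compute successive powers of 17 mod 66: 17, 25, 29, 31, 65, 49, 41, 37, …; 17^10 ≡ 1 (mod 66).
So |⟨17⟩| = 10.

10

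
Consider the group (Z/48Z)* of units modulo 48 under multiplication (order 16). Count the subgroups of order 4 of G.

11

|G| = 16 and 4 | 16, so subgroups of order 4 are possible by Lagrange.
The subgroups of order 4 are: {1, 11, 25, 35}; {1, 13, 25, 37}; {1, 7, 17, 23}; {1, 17, 25, 41}; … (11 in all).
So G has 11 subgroups of order 4.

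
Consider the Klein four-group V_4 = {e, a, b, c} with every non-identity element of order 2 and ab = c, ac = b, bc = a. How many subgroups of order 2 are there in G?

3

|G| = 4 and 2 | 4, so subgroups of order 2 are possible by Lagrange.
The subgroups of order 2 are: {e, a}; {e, b}; {e, c}.
So G has 3 subgroups of order 2.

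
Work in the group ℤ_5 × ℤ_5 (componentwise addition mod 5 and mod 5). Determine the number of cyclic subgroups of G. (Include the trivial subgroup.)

Group the elements of G by the cyclic subgroup they generate; each cyclic subgroup of order d accounts for φ(d) elements.
Cyclic subgroups by order — order 1: 1; order 5: 6.
Total: 7.

7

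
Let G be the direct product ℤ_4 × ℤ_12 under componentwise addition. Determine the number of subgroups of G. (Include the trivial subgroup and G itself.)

|G| = 48, so by Lagrange every subgroup order divides 48. Divisors: 1, 2, 3, 4, 6, 8, 12, 16, 24, 48.
Subgroups by order — order 1: 1; order 2: 3; order 3: 1; order 4: 7; order 6: 3; order 8: 3; order 12: 7; order 16: 1; order 24: 3; order 48: 1.
Total: 1 + 3 + 1 + 7 + 3 + 3 + 7 + 1 + 3 + 1 = 30.

30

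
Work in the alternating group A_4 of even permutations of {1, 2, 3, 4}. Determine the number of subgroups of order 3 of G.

|G| = 12 and 3 | 12, so subgroups of order 3 are possible by Lagrange.
The subgroups of order 3 are: {e, (1 2 3), (1 3 2)}; {e, (1 2 4), (1 4 2)}; {e, (1 3 4), (1 4 3)}; {e, (2 3 4), (2 4 3)}.
So G has 4 subgroups of order 3.

4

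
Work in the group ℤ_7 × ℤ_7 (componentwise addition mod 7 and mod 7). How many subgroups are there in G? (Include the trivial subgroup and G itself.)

|G| = 49, so by Lagrange every subgroup order divides 49. Divisors: 1, 7, 49.
Subgroups by order — order 1: 1; order 7: 8; order 49: 1.
Total: 1 + 8 + 1 = 10.

10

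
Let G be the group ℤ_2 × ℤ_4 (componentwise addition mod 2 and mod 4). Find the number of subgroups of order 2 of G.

3

|G| = 8 and 2 | 8, so subgroups of order 2 are possible by Lagrange.
The subgroups of order 2 are: {(0,0), (0,2)}; {(0,0), (1,0)}; {(0,0), (1,2)}.
So G has 3 subgroups of order 2.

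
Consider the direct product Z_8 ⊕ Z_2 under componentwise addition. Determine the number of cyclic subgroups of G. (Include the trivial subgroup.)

8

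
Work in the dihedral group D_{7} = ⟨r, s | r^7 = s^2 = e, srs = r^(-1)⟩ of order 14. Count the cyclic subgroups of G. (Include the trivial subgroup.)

Group the elements of G by the cyclic subgroup they generate; each cyclic subgroup of order d accounts for φ(d) elements.
Cyclic subgroups by order — order 1: 1; order 2: 7; order 7: 1.
Total: 9.

9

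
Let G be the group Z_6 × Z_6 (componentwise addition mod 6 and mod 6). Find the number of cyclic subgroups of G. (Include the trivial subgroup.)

20

Each element a generates a cyclic subgroup ⟨a⟩; distinct elements may generate the same one (a cyclic group of order d has φ(d) generators).
Cyclic subgroups by order — order 1: 1; order 2: 3; order 3: 4; order 6: 12.
Total: 20.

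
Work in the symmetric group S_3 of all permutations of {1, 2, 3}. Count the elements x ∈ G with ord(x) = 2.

3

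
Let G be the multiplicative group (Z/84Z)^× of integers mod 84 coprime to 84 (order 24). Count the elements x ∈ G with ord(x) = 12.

0

No element of G has order 12 (even though 12 | 24).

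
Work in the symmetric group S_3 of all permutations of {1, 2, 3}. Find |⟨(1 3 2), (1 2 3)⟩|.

|⟨(1 3 2)⟩| = 3 and |⟨(1 2 3)⟩| = 3, so |H| is a multiple of lcm(3, 3) = 3 and divides |G| = 6.
Closing under the operation: H = {e, (1 2 3), (1 3 2)}, so |H| = 3.

3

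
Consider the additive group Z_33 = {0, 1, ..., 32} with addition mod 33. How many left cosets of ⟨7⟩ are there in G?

1

|⟨7⟩| = 33 and |G| = 33.
By Lagrange, [G : H] = |G|/|H| = 33/33 = 1.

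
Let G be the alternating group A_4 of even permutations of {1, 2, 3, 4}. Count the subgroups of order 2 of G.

|G| = 12 and 2 | 12, so subgroups of order 2 are possible by Lagrange.
The subgroups of order 2 are: {e, (1 2)(3 4)}; {e, (1 3)(2 4)}; {e, (1 4)(2 3)}.
So G has 3 subgroups of order 2.

3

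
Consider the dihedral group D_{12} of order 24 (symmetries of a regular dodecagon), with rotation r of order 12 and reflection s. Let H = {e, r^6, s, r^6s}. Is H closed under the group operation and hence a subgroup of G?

Yes

|H| = 4 divides |G| = 24, consistent with Lagrange.
H contains the identity, every element's inverse is in H, and H is closed under ·: it is a subgroup.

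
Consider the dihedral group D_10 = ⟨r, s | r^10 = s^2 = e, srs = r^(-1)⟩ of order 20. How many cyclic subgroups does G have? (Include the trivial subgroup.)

Each element a generates a cyclic subgroup ⟨a⟩; distinct elements may generate the same one (a cyclic group of order d has φ(d) generators).
Cyclic subgroups by order — order 1: 1; order 2: 11; order 5: 1; order 10: 1.
Total: 14.

14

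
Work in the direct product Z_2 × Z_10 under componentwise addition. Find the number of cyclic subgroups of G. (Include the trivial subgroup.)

8

Each element a generates a cyclic subgroup ⟨a⟩; distinct elements may generate the same one (a cyclic group of order d has φ(d) generators).
Cyclic subgroups by order — order 1: 1; order 2: 3; order 5: 1; order 10: 3.
Total: 8.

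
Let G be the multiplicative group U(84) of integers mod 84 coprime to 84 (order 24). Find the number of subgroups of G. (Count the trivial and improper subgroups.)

32

|G| = 24, so by Lagrange every subgroup order divides 24. Divisors: 1, 2, 3, 4, 6, 8, 12, 24.
Subgroups by order — order 1: 1; order 2: 7; order 3: 1; order 4: 7; order 6: 7; order 8: 1; order 12: 7; order 24: 1.
Total: 1 + 7 + 1 + 7 + 7 + 1 + 7 + 1 = 32.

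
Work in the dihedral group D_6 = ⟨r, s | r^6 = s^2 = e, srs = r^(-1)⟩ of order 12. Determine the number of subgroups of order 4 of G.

|G| = 12 and 4 | 12, so subgroups of order 4 are possible by Lagrange.
The subgroups of order 4 are: {e, r^3, r^2s, r^5s}; {e, r^3, s, r^3s}; {e, r^3, rs, r^4s}.
So G has 3 subgroups of order 4.

3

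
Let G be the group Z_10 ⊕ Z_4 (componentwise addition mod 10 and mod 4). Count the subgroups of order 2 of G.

|G| = 40 and 2 | 40, so subgroups of order 2 are possible by Lagrange.
The subgroups of order 2 are: {(0,0), (0,2)}; {(0,0), (5,0)}; {(0,0), (5,2)}.
So G has 3 subgroups of order 2.

3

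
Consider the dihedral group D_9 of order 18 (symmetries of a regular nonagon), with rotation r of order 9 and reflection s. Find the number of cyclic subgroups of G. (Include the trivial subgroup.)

Group the elements of G by the cyclic subgroup they generate; each cyclic subgroup of order d accounts for φ(d) elements.
Cyclic subgroups by order — order 1: 1; order 2: 9; order 3: 1; order 9: 1.
Total: 12.

12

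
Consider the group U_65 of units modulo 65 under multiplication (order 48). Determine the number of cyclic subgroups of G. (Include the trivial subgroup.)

A cyclic subgroup of order d is generated by each of its φ(d) elements of order d, so the cyclic subgroups of order d number (#elements of order d)/φ(d).
Cyclic subgroups by order — order 1: 1; order 2: 3; order 3: 1; order 4: 6; order 6: 3; order 12: 6.
Total: 20.

20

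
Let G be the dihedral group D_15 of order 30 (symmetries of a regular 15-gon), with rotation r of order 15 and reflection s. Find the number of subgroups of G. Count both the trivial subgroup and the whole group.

|G| = 30, so by Lagrange every subgroup order divides 30. Divisors: 1, 2, 3, 5, 6, 10, 15, 30.
Subgroups by order — order 1: 1; order 2: 15; order 3: 1; order 5: 1; order 6: 5; order 10: 3; order 15: 1; order 30: 1.
Total: 1 + 15 + 1 + 1 + 5 + 3 + 1 + 1 = 28.

28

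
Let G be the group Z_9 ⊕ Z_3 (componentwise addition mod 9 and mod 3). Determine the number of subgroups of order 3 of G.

|G| = 27 and 3 | 27, so subgroups of order 3 are possible by Lagrange.
The subgroups of order 3 are: {(0,0), (0,1), (0,2)}; {(0,0), (3,0), (6,0)}; {(0,0), (3,1), (6,2)}; {(0,0), (3,2), (6,1)}.
So G has 4 subgroups of order 3.

4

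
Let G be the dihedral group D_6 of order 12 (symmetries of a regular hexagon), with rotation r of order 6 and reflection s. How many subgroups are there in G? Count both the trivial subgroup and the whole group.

|G| = 12, so by Lagrange every subgroup order divides 12. Divisors: 1, 2, 3, 4, 6, 12.
Subgroups by order — order 1: 1; order 2: 7; order 3: 1; order 4: 3; order 6: 3; order 12: 1.
Total: 1 + 7 + 1 + 3 + 3 + 1 = 16.

16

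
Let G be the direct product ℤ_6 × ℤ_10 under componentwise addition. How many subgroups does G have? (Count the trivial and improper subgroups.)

|G| = 60, so by Lagrange every subgroup order divides 60. Divisors: 1, 2, 3, 4, 5, 6, 10, 12, 15, 20, 30, 60.
Subgroups by order — order 1: 1; order 2: 3; order 3: 1; order 4: 1; order 5: 1; order 6: 3; order 10: 3; order 12: 1; order 15: 1; order 20: 1; order 30: 3; order 60: 1.
Total: 1 + 3 + 1 + 1 + 1 + 3 + 3 + 1 + 1 + 1 + 3 + 1 = 20.

20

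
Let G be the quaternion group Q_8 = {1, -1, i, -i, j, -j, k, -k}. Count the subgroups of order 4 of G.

3

|G| = 8 and 4 | 8, so subgroups of order 4 are possible by Lagrange.
The subgroups of order 4 are: {1, -1, i, -i}; {1, -1, j, -j}; {1, -1, k, -k}.
So G has 3 subgroups of order 4.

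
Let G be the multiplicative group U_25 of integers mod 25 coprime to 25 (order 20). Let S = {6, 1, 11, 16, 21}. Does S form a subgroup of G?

|S| = 5 divides |G| = 20, consistent with Lagrange.
S contains the identity, every element's inverse is in S, and S is closed under ·: it is a subgroup.
In fact S = ⟨16⟩.

Yes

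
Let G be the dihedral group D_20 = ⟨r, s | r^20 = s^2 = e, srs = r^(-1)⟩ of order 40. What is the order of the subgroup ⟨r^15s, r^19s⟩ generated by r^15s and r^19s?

|⟨r^15s⟩| = 2 and |⟨r^19s⟩| = 2, so |H| is a multiple of lcm(2, 2) = 2 and divides |G| = 40.
Closing under the operation: H = {e, r^4, r^8, r^12, r^16, r^3s, r^7s, r^11s, r^15s, r^19s}, so |H| = 10.

10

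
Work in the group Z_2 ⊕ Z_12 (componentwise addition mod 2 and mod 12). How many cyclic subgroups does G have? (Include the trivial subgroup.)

Each element a generates a cyclic subgroup ⟨a⟩; distinct elements may generate the same one (a cyclic group of order d has φ(d) generators).
Cyclic subgroups by order — order 1: 1; order 2: 3; order 3: 1; order 4: 2; order 6: 3; order 12: 2.
Total: 12.

12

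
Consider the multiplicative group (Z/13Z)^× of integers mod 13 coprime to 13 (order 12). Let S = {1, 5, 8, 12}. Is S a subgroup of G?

|S| = 4 divides |G| = 12, consistent with Lagrange.
S contains the identity, every element's inverse is in S, and S is closed under ·: it is a subgroup.
In fact S = ⟨8⟩.

Yes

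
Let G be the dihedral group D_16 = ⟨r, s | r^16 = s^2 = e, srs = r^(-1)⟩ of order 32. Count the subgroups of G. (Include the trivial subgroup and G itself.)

36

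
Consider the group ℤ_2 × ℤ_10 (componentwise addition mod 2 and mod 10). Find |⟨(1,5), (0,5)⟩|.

|⟨(1,5)⟩| = 2 and |⟨(0,5)⟩| = 2, so |H| is a multiple of lcm(2, 2) = 2 and divides |G| = 20.
Closing under the operation: H = {(0,0), (0,5), (1,0), (1,5)}, so |H| = 4.

4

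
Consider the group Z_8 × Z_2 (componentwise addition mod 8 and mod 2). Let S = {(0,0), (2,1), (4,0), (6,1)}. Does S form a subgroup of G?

Yes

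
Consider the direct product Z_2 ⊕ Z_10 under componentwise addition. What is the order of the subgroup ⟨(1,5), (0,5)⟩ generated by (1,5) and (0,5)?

|⟨(1,5)⟩| = 2 and |⟨(0,5)⟩| = 2, so |H| is a multiple of lcm(2, 2) = 2 and divides |G| = 20.
Closing under the operation: H = {(0,0), (0,5), (1,0), (1,5)}, so |H| = 4.

4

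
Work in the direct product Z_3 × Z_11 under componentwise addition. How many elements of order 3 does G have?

An element (a,b) has order lcm(ord(a), ord(b)); count pairs with lcm equal to 3.
Enumerating gives 2 such elements.

2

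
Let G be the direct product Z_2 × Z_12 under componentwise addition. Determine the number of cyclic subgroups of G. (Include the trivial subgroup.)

12

Group the elements of G by the cyclic subgroup they generate; each cyclic subgroup of order d accounts for φ(d) elements.
Cyclic subgroups by order — order 1: 1; order 2: 3; order 3: 1; order 4: 2; order 6: 3; order 12: 2.
Total: 12.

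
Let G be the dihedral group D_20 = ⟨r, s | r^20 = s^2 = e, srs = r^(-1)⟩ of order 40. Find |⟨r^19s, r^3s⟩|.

10

|⟨r^19s⟩| = 2 and |⟨r^3s⟩| = 2, so |H| is a multiple of lcm(2, 2) = 2 and divides |G| = 40.
Closing under the operation: H = {e, r^4, r^8, r^12, r^16, r^3s, r^7s, r^11s, r^15s, r^19s}, so |H| = 10.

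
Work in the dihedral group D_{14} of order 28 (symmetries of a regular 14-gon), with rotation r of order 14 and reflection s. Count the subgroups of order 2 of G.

|G| = 28 and 2 | 28, so subgroups of order 2 are possible by Lagrange.
The subgroups of order 2 are: {e, r^10s}; {e, r^11s}; {e, r^12s}; {e, r^13s}; … (15 in all).
So G has 15 subgroups of order 2.

15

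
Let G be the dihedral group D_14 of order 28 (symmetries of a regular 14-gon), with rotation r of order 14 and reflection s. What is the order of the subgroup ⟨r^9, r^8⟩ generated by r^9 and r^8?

|⟨r^9⟩| = 14 and |⟨r^8⟩| = 7, so |H| is a multiple of lcm(14, 7) = 14 and divides |G| = 28.
Closing under the operation: H = {e, r, r^2, r^3, r^4, r^5, r^6, r^7, r^8, r^9, r^10, r^11, r^12, r^13}, so |H| = 14.

14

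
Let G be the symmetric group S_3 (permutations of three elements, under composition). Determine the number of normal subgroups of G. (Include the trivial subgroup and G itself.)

3

G has 6 subgroups. Checking conjugation-invariance by order — order 1: 1/1 normal; order 2: 0/3 normal; order 3: 1/1 normal; order 6: 1/1 normal.
Total normal subgroups: 3.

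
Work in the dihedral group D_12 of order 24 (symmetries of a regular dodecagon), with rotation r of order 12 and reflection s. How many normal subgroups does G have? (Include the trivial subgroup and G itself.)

9

G has 34 subgroups. Checking conjugation-invariance by order — order 1: 1/1 normal; order 2: 1/13 normal; order 3: 1/1 normal; order 4: 1/7 normal; order 6: 1/5 normal; order 8: 0/3 normal; order 12: 3/3 normal; order 24: 1/1 normal.
Total normal subgroups: 9.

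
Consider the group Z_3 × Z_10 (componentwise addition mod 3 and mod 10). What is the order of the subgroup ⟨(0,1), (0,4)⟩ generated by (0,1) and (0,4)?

10

|⟨(0,1)⟩| = 10 and |⟨(0,4)⟩| = 5, so |H| is a multiple of lcm(10, 5) = 10 and divides |G| = 30.
Closing under the operation: H = {(0,0), (0,1), (0,2), (0,3), (0,4), (0,5), (0,6), (0,7), (0,8), (0,9)}, so |H| = 10.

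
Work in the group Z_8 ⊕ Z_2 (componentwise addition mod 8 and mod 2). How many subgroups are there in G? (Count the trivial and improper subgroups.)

|G| = 16, so by Lagrange every subgroup order divides 16. Divisors: 1, 2, 4, 8, 16.
Subgroups by order — order 1: 1; order 2: 3; order 4: 3; order 8: 3; order 16: 1.
Total: 1 + 3 + 3 + 3 + 1 = 11.

11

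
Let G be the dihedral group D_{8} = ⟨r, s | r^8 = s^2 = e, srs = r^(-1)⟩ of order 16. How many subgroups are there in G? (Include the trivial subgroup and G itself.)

|G| = 16, so by Lagrange every subgroup order divides 16. Divisors: 1, 2, 4, 8, 16.
Subgroups by order — order 1: 1; order 2: 9; order 4: 5; order 8: 3; order 16: 1.
Total: 1 + 9 + 5 + 3 + 1 = 19.

19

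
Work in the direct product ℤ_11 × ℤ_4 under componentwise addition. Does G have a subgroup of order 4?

Yes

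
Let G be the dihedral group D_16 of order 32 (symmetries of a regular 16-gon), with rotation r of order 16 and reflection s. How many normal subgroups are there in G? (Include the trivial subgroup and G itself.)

G has 36 subgroups. Checking conjugation-invariance by order — order 1: 1/1 normal; order 2: 1/17 normal; order 4: 1/9 normal; order 8: 1/5 normal; order 16: 3/3 normal; order 32: 1/1 normal.
Total normal subgroups: 8.

8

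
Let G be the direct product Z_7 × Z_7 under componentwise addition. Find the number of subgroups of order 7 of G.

8

|G| = 49 and 7 | 49, so subgroups of order 7 are possible by Lagrange.
The subgroups of order 7 are: {(0,0), (0,1), (0,2), (0,3), (0,4), (0,5), (0,6)}; {(0,0), (1,0), (2,0), (3,0), (4,0), (5,0), (6,0)}; {(0,0), (1,1), (2,2), (3,3), (4,4), (5,5), (6,6)}; {(0,0), (1,2), (2,4), (3,6), (4,1), (5,3), (6,5)}; … (8 in all).
So G has 8 subgroups of order 7.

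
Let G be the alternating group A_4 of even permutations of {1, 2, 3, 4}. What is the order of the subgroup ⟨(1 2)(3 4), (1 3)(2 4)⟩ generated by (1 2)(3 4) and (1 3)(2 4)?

|⟨(1 2)(3 4)⟩| = 2 and |⟨(1 3)(2 4)⟩| = 2, so |H| is a multiple of lcm(2, 2) = 2 and divides |G| = 12.
Closing under the operation: H = {e, (1 2)(3 4), (1 3)(2 4), (1 4)(2 3)}, so |H| = 4.

4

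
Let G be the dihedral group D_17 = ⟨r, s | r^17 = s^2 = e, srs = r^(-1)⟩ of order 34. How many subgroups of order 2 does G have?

|G| = 34 and 2 | 34, so subgroups of order 2 are possible by Lagrange.
The subgroups of order 2 are: {e, r^10s}; {e, r^11s}; {e, r^12s}; {e, r^13s}; … (17 in all).
So G has 17 subgroups of order 2.

17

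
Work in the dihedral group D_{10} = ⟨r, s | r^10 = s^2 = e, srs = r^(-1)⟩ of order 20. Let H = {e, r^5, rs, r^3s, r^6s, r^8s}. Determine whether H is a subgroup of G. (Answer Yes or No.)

No

|H| = 6 does not divide |G| = 20, so by Lagrange H is not a subgroup.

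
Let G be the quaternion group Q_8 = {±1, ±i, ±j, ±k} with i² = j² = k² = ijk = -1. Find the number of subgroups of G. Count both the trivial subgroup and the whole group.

6

|G| = 8, so by Lagrange every subgroup order divides 8. Divisors: 1, 2, 4, 8.
Subgroups by order — order 1: 1; order 2: 1; order 4: 3; order 8: 1.
Total: 1 + 1 + 3 + 1 = 6.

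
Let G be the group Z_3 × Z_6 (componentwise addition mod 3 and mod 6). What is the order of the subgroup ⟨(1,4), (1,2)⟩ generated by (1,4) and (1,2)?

9

|⟨(1,4)⟩| = 3 and |⟨(1,2)⟩| = 3, so |H| is a multiple of lcm(3, 3) = 3 and divides |G| = 18.
Closing under the operation: H = {(0,0), (0,2), (0,4), (1,0), (1,2), (1,4), (2,0), (2,2), (2,4)}, so |H| = 9.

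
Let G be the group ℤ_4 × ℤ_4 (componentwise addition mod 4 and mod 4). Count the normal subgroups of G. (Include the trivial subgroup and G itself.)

15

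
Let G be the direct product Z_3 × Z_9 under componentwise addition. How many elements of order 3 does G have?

8

An element (a,b) has order lcm(ord(a), ord(b)); count pairs with lcm equal to 3.
Enumerating gives 8 such elements.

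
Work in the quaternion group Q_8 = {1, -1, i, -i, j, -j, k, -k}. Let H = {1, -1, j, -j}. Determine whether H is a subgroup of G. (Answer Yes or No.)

Yes

|H| = 4 divides |G| = 8, consistent with Lagrange.
H contains the identity, every element's inverse is in H, and H is closed under ·: it is a subgroup.
In fact H = ⟨j⟩.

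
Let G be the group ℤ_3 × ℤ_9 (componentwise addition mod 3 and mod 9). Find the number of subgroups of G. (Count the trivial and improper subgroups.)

10

|G| = 27, so by Lagrange every subgroup order divides 27. Divisors: 1, 3, 9, 27.
Subgroups by order — order 1: 1; order 3: 4; order 9: 4; order 27: 1.
Total: 1 + 4 + 4 + 1 = 10.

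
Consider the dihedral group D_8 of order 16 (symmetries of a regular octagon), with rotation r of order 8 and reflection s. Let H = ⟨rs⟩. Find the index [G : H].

|⟨rs⟩| = 2 and |G| = 16.
By Lagrange, [G : H] = |G|/|H| = 16/2 = 8.

8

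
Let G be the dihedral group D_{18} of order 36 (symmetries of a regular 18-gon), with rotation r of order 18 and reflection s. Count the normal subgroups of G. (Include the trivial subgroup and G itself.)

9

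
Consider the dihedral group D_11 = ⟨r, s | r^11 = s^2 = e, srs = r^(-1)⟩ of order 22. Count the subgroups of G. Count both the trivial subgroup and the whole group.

|G| = 22, so by Lagrange every subgroup order divides 22. Divisors: 1, 2, 11, 22.
Subgroups by order — order 1: 1; order 2: 11; order 11: 1; order 22: 1.
Total: 1 + 11 + 1 + 1 = 14.

14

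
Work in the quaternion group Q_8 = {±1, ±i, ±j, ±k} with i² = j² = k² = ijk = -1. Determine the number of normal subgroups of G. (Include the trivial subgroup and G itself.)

G has 6 subgroups. Checking conjugation-invariance by order — order 1: 1/1 normal; order 2: 1/1 normal; order 4: 3/3 normal; order 8: 1/1 normal.
Total normal subgroups: 6.

6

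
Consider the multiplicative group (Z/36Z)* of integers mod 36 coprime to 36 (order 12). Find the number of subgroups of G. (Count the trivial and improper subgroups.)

|G| = 12, so by Lagrange every subgroup order divides 12. Divisors: 1, 2, 3, 4, 6, 12.
Subgroups by order — order 1: 1; order 2: 3; order 3: 1; order 4: 1; order 6: 3; order 12: 1.
Total: 1 + 3 + 1 + 1 + 3 + 1 = 10.

10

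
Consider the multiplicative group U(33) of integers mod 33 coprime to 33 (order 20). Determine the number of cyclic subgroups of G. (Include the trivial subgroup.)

Each element a generates a cyclic subgroup ⟨a⟩; distinct elements may generate the same one (a cyclic group of order d has φ(d) generators).
Cyclic subgroups by order — order 1: 1; order 2: 3; order 5: 1; order 10: 3.
Total: 8.

8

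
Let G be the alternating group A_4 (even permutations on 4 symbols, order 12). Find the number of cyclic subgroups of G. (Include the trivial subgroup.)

A cyclic subgroup of order d is generated by each of its φ(d) elements of order d, so the cyclic subgroups of order d number (#elements of order d)/φ(d).
Cyclic subgroups by order — order 1: 1; order 2: 3; order 3: 4.
Total: 8.

8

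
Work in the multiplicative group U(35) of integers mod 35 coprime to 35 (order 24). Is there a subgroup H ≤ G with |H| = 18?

18 does not divide |G| = 24, so by Lagrange no subgroup of order 18 exists.

No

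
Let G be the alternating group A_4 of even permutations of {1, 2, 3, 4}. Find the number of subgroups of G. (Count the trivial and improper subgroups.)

10

|G| = 12, so by Lagrange every subgroup order divides 12. Divisors: 1, 2, 3, 4, 6, 12.
Subgroups by order — order 1: 1; order 2: 3; order 3: 4; order 4: 1; order 6: 0; order 12: 1.
Total: 1 + 3 + 4 + 1 + 0 + 1 = 10.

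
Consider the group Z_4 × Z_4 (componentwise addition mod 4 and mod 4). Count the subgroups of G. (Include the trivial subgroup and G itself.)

|G| = 16, so by Lagrange every subgroup order divides 16. Divisors: 1, 2, 4, 8, 16.
Subgroups by order — order 1: 1; order 2: 3; order 4: 7; order 8: 3; order 16: 1.
Total: 1 + 3 + 7 + 3 + 1 = 15.

15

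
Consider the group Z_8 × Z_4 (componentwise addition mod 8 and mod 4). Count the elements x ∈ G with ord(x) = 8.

16

An element (a,b) has order lcm(ord(a), ord(b)); count pairs with lcm equal to 8.
Enumerating gives 16 such elements.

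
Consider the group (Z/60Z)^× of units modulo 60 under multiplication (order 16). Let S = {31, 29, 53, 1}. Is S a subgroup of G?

53 ∈ S but its inverse 17 ∉ S, so S is not a subgroup.

No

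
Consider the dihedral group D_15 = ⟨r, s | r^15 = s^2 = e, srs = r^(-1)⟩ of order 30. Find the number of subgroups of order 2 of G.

15

|G| = 30 and 2 | 30, so subgroups of order 2 are possible by Lagrange.
The subgroups of order 2 are: {e, r^10s}; {e, r^11s}; {e, r^12s}; {e, r^13s}; … (15 in all).
So G has 15 subgroups of order 2.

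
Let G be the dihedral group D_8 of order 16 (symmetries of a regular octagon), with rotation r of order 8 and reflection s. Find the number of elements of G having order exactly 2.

Enumerating element orders in G gives 9 elements of order 2.

9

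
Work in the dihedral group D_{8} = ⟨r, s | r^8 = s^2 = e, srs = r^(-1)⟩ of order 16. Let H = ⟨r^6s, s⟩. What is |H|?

8

|⟨r^6s⟩| = 2 and |⟨s⟩| = 2, so |H| is a multiple of lcm(2, 2) = 2 and divides |G| = 16.
Closing under the operation: H = {e, r^2, r^4, r^6, s, r^2s, r^4s, r^6s}, so |H| = 8.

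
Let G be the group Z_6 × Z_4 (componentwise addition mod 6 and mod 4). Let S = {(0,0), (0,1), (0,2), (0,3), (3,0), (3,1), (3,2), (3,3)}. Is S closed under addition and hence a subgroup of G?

Yes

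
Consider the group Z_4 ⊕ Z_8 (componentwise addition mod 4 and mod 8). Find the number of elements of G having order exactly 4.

12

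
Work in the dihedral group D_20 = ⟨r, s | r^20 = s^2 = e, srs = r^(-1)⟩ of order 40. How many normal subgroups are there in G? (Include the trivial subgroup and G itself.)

9

G has 48 subgroups. Checking conjugation-invariance by order — order 1: 1/1 normal; order 2: 1/21 normal; order 4: 1/11 normal; order 5: 1/1 normal; order 8: 0/5 normal; order 10: 1/5 normal; order 20: 3/3 normal; order 40: 1/1 normal.
Total normal subgroups: 9.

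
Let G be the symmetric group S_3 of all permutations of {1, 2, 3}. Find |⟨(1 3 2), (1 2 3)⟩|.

3

|⟨(1 3 2)⟩| = 3 and |⟨(1 2 3)⟩| = 3, so |H| is a multiple of lcm(3, 3) = 3 and divides |G| = 6.
Closing under the operation: H = {e, (1 2 3), (1 3 2)}, so |H| = 3.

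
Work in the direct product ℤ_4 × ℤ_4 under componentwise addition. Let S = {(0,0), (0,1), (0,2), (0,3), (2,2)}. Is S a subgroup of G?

No

|S| = 5 does not divide |G| = 16, so by Lagrange S is not a subgroup.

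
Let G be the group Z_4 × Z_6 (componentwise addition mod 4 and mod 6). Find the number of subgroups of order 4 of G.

3

|G| = 24 and 4 | 24, so subgroups of order 4 are possible by Lagrange.
The subgroups of order 4 are: {(0,0), (0,3), (2,0), (2,3)}; {(0,0), (1,0), (2,0), (3,0)}; {(0,0), (1,3), (2,0), (3,3)}.
So G has 3 subgroups of order 4.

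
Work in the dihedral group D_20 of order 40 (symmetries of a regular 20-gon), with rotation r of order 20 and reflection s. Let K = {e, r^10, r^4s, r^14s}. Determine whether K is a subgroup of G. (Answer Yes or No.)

|K| = 4 divides |G| = 40, consistent with Lagrange.
K contains the identity, every element's inverse is in K, and K is closed under ·: it is a subgroup.

Yes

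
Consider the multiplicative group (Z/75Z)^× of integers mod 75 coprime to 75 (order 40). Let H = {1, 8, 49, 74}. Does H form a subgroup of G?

No

8 ∈ H but its inverse 47 ∉ H, so H is not a subgroup.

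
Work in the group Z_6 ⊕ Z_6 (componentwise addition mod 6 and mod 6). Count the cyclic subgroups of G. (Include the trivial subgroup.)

20

A cyclic subgroup of order d is generated by each of its φ(d) elements of order d, so the cyclic subgroups of order d number (#elements of order d)/φ(d).
Cyclic subgroups by order — order 1: 1; order 2: 3; order 3: 4; order 6: 12.
Total: 20.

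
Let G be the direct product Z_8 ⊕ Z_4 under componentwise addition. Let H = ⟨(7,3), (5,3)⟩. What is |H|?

16

|⟨(7,3)⟩| = 8 and |⟨(5,3)⟩| = 8, so |H| is a multiple of lcm(8, 8) = 8 and divides |G| = 32.
Closing under the operation: H = {(0,0), (0,2), (1,1), (1,3), (2,0), (2,2), (3,1), (3,3), (4,0), (4,2), (5,1), (5,3), (6,0), (6,2), (7,1), (7,3)}, so |H| = 16.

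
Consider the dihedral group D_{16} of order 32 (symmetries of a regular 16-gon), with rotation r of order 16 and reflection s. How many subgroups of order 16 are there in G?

3

|G| = 32 and 16 | 32, so subgroups of order 16 are possible by Lagrange.
The subgroups of order 16 are: {e, r, r^2, r^3, r^4, r^5, r^6, r^7, r^8, r^9, r^10, r^11, r^12, r^13, r^14, r^15}; {e, r^2, r^4, r^6, r^8, r^10, r^12, r^14, s, r^2s, r^4s, r^6s, r^8s, r^10s, r^12s, r^14s}; {e, r^2, r^4, r^6, r^8, r^10, r^12, r^14, rs, r^3s, r^5s, r^7s, r^9s, r^11s, r^13s, r^15s}.
So G has 3 subgroups of order 16.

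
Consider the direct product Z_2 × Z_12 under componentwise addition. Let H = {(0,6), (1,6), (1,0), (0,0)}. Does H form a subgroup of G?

Yes

|H| = 4 divides |G| = 24, consistent with Lagrange.
H contains the identity, every element's inverse is in H, and H is closed under +: it is a subgroup.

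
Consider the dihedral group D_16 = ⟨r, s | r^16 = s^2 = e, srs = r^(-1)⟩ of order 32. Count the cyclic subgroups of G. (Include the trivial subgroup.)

Group the elements of G by the cyclic subgroup they generate; each cyclic subgroup of order d accounts for φ(d) elements.
Cyclic subgroups by order — order 1: 1; order 2: 17; order 4: 1; order 8: 1; order 16: 1.
Total: 21.

21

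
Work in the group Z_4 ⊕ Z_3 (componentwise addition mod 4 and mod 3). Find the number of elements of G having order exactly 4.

2

An element (a,b) has order lcm(ord(a), ord(b)); count pairs with lcm equal to 4.
Enumerating gives 2 such elements.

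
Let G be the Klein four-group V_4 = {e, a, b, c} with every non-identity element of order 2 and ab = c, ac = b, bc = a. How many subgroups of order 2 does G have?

3

|G| = 4 and 2 | 4, so subgroups of order 2 are possible by Lagrange.
The subgroups of order 2 are: {e, a}; {e, b}; {e, c}.
So G has 3 subgroups of order 2.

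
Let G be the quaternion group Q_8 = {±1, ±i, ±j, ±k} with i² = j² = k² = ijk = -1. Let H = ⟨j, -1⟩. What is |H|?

|⟨j⟩| = 4 and |⟨-1⟩| = 2, so |H| is a multiple of lcm(4, 2) = 4 and divides |G| = 8.
Closing under the operation: H = {1, -1, j, -j}, so |H| = 4.

4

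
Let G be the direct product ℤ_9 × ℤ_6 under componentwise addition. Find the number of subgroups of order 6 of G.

|G| = 54 and 6 | 54, so subgroups of order 6 are possible by Lagrange.
The subgroups of order 6 are: {(0,0), (0,1), (0,2), (0,3), (0,4), (0,5)}; {(0,0), (0,3), (3,0), (3,3), (6,0), (6,3)}; {(0,0), (0,3), (3,1), (3,4), (6,2), (6,5)}; {(0,0), (0,3), (3,2), (3,5), (6,1), (6,4)}.
So G has 4 subgroups of order 6.

4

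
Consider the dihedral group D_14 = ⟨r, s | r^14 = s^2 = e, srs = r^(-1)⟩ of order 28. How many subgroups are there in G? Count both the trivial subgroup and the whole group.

|G| = 28, so by Lagrange every subgroup order divides 28. Divisors: 1, 2, 4, 7, 14, 28.
Subgroups by order — order 1: 1; order 2: 15; order 4: 7; order 7: 1; order 14: 3; order 28: 1.
Total: 1 + 15 + 7 + 1 + 3 + 1 = 28.

28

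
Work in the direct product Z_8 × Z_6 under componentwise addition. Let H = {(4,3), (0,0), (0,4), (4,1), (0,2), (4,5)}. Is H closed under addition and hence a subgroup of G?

|H| = 6 divides |G| = 48, consistent with Lagrange.
H contains the identity, every element's inverse is in H, and H is closed under +: it is a subgroup.
In fact H = ⟨(4,5)⟩.

Yes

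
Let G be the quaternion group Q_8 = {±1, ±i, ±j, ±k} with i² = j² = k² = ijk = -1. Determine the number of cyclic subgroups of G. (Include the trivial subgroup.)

Each element a generates a cyclic subgroup ⟨a⟩; distinct elements may generate the same one (a cyclic group of order d has φ(d) generators).
Cyclic subgroups by order — order 1: 1; order 2: 1; order 4: 3.
Total: 5.

5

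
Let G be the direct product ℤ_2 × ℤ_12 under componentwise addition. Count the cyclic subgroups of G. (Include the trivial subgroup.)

Group the elements of G by the cyclic subgroup they generate; each cyclic subgroup of order d accounts for φ(d) elements.
Cyclic subgroups by order — order 1: 1; order 2: 3; order 3: 1; order 4: 2; order 6: 3; order 12: 2.
Total: 12.

12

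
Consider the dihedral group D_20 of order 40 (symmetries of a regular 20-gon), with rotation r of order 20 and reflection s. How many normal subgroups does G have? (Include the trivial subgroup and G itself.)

G has 48 subgroups. Checking conjugation-invariance by order — order 1: 1/1 normal; order 2: 1/21 normal; order 4: 1/11 normal; order 5: 1/1 normal; order 8: 0/5 normal; order 10: 1/5 normal; order 20: 3/3 normal; order 40: 1/1 normal.
Total normal subgroups: 9.

9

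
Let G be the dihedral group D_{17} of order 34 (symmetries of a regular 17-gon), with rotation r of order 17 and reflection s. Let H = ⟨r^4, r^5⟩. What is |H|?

|⟨r^4⟩| = 17 and |⟨r^5⟩| = 17, so |H| is a multiple of lcm(17, 17) = 17 and divides |G| = 34.
Closing under the operation: H = {e, r, r^2, r^3, r^4, r^5, r^6, r^7, r^8, r^9, r^10, r^11, r^12, r^13, r^14, r^15, r^16}, so |H| = 17.

17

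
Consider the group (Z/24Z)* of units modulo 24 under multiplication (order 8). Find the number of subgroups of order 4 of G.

7

|G| = 8 and 4 | 8, so subgroups of order 4 are possible by Lagrange.
The subgroups of order 4 are: {1, 11, 13, 23}; {1, 11, 17, 19}; {1, 5, 7, 11}; {1, 5, 13, 17}; … (7 in all).
So G has 7 subgroups of order 4.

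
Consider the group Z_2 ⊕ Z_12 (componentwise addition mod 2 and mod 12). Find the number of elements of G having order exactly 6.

6

An element (a,b) has order lcm(ord(a), ord(b)); count pairs with lcm equal to 6.
Enumerating gives 6 such elements.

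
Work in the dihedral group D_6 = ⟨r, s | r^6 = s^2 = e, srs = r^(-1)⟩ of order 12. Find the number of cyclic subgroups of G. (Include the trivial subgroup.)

10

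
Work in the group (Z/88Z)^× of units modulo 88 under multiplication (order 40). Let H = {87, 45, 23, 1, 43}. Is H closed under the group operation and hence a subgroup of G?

No

Closure fails: 23 · 87 = 65 ∉ H. So H is not a subgroup.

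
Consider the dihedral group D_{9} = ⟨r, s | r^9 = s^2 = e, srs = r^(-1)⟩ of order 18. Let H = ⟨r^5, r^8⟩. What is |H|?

|⟨r^5⟩| = 9 and |⟨r^8⟩| = 9, so |H| is a multiple of lcm(9, 9) = 9 and divides |G| = 18.
Closing under the operation: H = {e, r, r^2, r^3, r^4, r^5, r^6, r^7, r^8}, so |H| = 9.

9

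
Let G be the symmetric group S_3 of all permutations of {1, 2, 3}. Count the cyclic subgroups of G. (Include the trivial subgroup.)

5

Each element a generates a cyclic subgroup ⟨a⟩; distinct elements may generate the same one (a cyclic group of order d has φ(d) generators).
Cyclic subgroups by order — order 1: 1; order 2: 3; order 3: 1.
Total: 5.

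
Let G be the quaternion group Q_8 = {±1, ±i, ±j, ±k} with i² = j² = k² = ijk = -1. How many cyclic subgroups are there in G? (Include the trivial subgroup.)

5

Each element a generates a cyclic subgroup ⟨a⟩; distinct elements may generate the same one (a cyclic group of order d has φ(d) generators).
Cyclic subgroups by order — order 1: 1; order 2: 1; order 4: 3.
Total: 5.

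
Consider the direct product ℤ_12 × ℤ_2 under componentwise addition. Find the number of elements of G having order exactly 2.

3

An element (a,b) has order lcm(ord(a), ord(b)); count pairs with lcm equal to 2.
Enumerating gives 3 such elements.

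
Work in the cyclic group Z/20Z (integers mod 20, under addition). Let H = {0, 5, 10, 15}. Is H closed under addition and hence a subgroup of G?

Yes

|H| = 4 divides |G| = 20, consistent with Lagrange.
H contains the identity, every element's inverse is in H, and H is closed under +: it is a subgroup.
In fact H = ⟨5⟩.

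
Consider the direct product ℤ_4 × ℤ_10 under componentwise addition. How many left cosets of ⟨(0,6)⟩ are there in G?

8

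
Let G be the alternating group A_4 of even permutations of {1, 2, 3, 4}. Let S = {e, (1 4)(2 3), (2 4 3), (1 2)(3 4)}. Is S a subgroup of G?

No

(2 4 3) ∈ S but its inverse (2 3 4) ∉ S, so S is not a subgroup.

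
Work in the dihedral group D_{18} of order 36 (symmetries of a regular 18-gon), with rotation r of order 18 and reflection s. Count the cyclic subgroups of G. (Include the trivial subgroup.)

Group the elements of G by the cyclic subgroup they generate; each cyclic subgroup of order d accounts for φ(d) elements.
Cyclic subgroups by order — order 1: 1; order 2: 19; order 3: 1; order 6: 1; order 9: 1; order 18: 1.
Total: 24.

24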